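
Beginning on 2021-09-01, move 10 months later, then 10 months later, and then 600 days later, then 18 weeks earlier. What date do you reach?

Adding 10 months from September 1, 2021:
month 9 + 10 = 19, which is month 7 of year 2022 → July 2022.
Day 1 is valid in July, giving July 1, 2022.
Counting forward 10 months from July 1, 2022:
month 7 + 10 = 17, which is month 5 of year 2023 → May 2023.
Day 1 is valid in May, giving May 1, 2023.
Advancing 600 days from May 1, 2023:
May has 31 days, so 31 − 1 = 30 days remain after May 1, 2023; 600 − 30 = 570 left.
June 2023 has 30 days: 570 − 30 = 540 left.
July 2023 has 31 days: 540 − 31 = 509 left.
August 2023 has 31 days: 509 − 31 = 478 left.
September 2023 has 30 days: 478 − 30 = 448 left.
October 2023 has 31 days: 448 − 31 = 417 left.
November 2023 has 30 days: 417 − 30 = 387 left.
December 2023 has 31 days: 387 − 31 = 356 left.
January 2024 has 31 days: 356 − 31 = 325 left.
February 2024 has 29 days (2024 is a leap year): 325 − 29 = 296 left.
March 2024 has 31 days: 296 − 31 = 265 left.
April 2024 has 30 days: 265 − 30 = 235 left.
May 2024 has 31 days: 235 − 31 = 204 left.
June 2024 has 30 days: 204 − 30 = 174 left.
July 2024 has 31 days: 174 − 31 = 143 left.
August 2024 has 31 days: 143 − 31 = 112 left.
September 2024 has 30 days: 112 − 30 = 82 left.
October 2024 has 31 days: 82 − 31 = 51 left.
November 2024 has 30 days: 51 − 30 = 21 left.
21 days into December 2024 → December 21, 2024.
Subtracting 18 weeks (= 126 days) from December 21, 2024:
Going back 21 days from December 21, 2024 reaches the end of the previous month; 126 − 21 = 105 left.
November 2024 has 30 days: 105 − 30 = 75 left.
October 2024 has 31 days: 75 − 31 = 44 left.
September 2024 has 30 days: 44 − 30 = 14 left.
August 2024 has 31 days; 31 − 14 = 17 → August 17, 2024.

August 17, 2024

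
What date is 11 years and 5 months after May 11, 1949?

October 11, 1960

Adding 11 years and 5 months from May 11, 1949.
+11 years → 1960; month 5 + 5 = 10 → October 1960.
Day 11 is valid in October, giving October 11, 1960.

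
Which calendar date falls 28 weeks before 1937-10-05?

Counting back 28 weeks = 196 days from October 5, 1937.
Going back 5 days from October 5, 1937 reaches the end of the previous month; 196 − 5 = 191 left.
September 1937 has 30 days: 191 − 30 = 161 left.
August 1937 has 31 days: 161 − 31 = 130 left.
July 1937 has 31 days: 130 − 31 = 99 left.
June 1937 has 30 days: 99 − 30 = 69 left.
May 1937 has 31 days: 69 − 31 = 38 left.
April 1937 has 30 days: 38 − 30 = 8 left.
March 1937 has 31 days; 31 − 8 = 23 → March 23, 1937.

March 23, 1937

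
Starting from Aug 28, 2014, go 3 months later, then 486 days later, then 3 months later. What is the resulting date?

Advancing 3 months from August 28, 2014:
month 8 + 3 = 11 → November 2014.
Day 28 is valid in November, giving November 28, 2014.
Advancing 486 days from November 28, 2014:
November has 30 days, so 30 − 28 = 2 days remain after November 28, 2014; 486 − 2 = 484 left.
December 2014 has 31 days: 484 − 31 = 453 left.
January 2015 has 31 days: 453 − 31 = 422 left.
February 2015 has 28 days (2015 is not a leap year): 422 − 28 = 394 left.
March 2015 has 31 days: 394 − 31 = 363 left.
April 2015 has 30 days: 363 − 30 = 333 left.
May 2015 has 31 days: 333 − 31 = 302 left.
June 2015 has 30 days: 302 − 30 = 272 left.
July 2015 has 31 days: 272 − 31 = 241 left.
August 2015 has 31 days: 241 − 31 = 210 left.
September 2015 has 30 days: 210 − 30 = 180 left.
October 2015 has 31 days: 180 − 31 = 149 left.
November 2015 has 30 days: 149 − 30 = 119 left.
December 2015 has 31 days: 119 − 31 = 88 left.
January 2016 has 31 days: 88 − 31 = 57 left.
February 2016 has 29 days (2016 is a leap year): 57 − 29 = 28 left.
28 days into March 2016 → March 28, 2016.
Counting forward 3 months from March 28, 2016:
month 3 + 3 = 6 → June 2016.
Day 28 is valid in June, giving June 28, 2016.

June 28, 2016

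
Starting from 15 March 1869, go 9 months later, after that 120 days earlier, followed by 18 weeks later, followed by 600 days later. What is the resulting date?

Adding 9 months from March 15, 1869:
month 3 + 9 = 12 → December 1869.
Day 15 is valid in December, giving December 15, 1869.
Counting back 120 days from December 15, 1869:
Going back 15 days from December 15, 1869 reaches the end of the previous month; 120 − 15 = 105 left.
November 1869 has 30 days: 105 − 30 = 75 left.
October 1869 has 31 days: 75 − 31 = 44 left.
September 1869 has 30 days: 44 − 30 = 14 left.
August 1869 has 31 days; 31 − 14 = 17 → August 17, 1869.
Advancing 18 weeks (= 126 days) from August 17, 1869:
August has 31 days, so 31 − 17 = 14 days remain after August 17, 1869; 126 − 14 = 112 left.
September 1869 has 30 days: 112 − 30 = 82 left.
October 1869 has 31 days: 82 − 31 = 51 left.
November 1869 has 30 days: 51 − 30 = 21 left.
21 days into December 1869 → December 21, 1869.
Adding 600 days from December 21, 1869:
December has 31 days, so 31 − 21 = 10 days remain after December 21, 1869; 600 − 10 = 590 left.
January 1870 has 31 days: 590 − 31 = 559 left.
February 1870 has 28 days (1870 is not a leap year): 559 − 28 = 531 left.
March 1870 has 31 days: 531 − 31 = 500 left.
April 1870 has 30 days: 500 − 30 = 470 left.
May 1870 has 31 days: 470 − 31 = 439 left.
June 1870 has 30 days: 439 − 30 = 409 left.
July 1870 has 31 days: 409 − 31 = 378 left.
August 1870 has 31 days: 378 − 31 = 347 left.
September 1870 has 30 days: 347 − 30 = 317 left.
October 1870 has 31 days: 317 − 31 = 286 left.
November 1870 has 30 days: 286 − 30 = 256 left.
December 1870 has 31 days: 256 − 31 = 225 left.
January 1871 has 31 days: 225 − 31 = 194 left.
February 1871 has 28 days (1871 is not a leap year): 194 − 28 = 166 left.
March 1871 has 31 days: 166 − 31 = 135 left.
April 1871 has 30 days: 135 − 30 = 105 left.
May 1871 has 31 days: 105 − 31 = 74 left.
June 1871 has 30 days: 74 − 30 = 44 left.
July 1871 has 31 days: 44 − 31 = 13 left.
13 days into August 1871 → August 13, 1871.

August 13, 1871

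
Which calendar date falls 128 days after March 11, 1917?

Advancing 128 days from March 11, 1917.
March has 31 days, so 31 − 11 = 20 days remain after March 11, 1917; 128 − 20 = 108 left.
April 1917 has 30 days: 108 − 30 = 78 left.
May 1917 has 31 days: 78 − 31 = 47 left.
June 1917 has 30 days: 47 − 30 = 17 left.
17 days into July 1917 → July 17, 1917.

July 17, 1917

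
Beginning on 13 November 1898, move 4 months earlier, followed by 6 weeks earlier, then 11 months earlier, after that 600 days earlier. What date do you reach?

Going back 4 months from November 13, 1898:
month 11 − 4 = 7 → July 1898.
Day 13 is valid in July, giving July 13, 1898.
Going back 6 weeks (= 42 days) from July 13, 1898:
Going back 13 days from July 13, 1898 reaches the end of the previous month; 42 − 13 = 29 left.
June 1898 has 30 days; 30 − 29 = 1 → June 1, 1898.
Subtracting 11 months from June 1, 1898:
month 6 − 11 = -5, which is month 7 of year 1897 → July 1897.
Day 1 is valid in July, giving July 1, 1897.
Going back 600 days from July 1, 1897:
Going back 1 day from July 1, 1897 reaches the end of the previous month; 600 − 1 = 599 left.
June 1897 has 30 days: 599 − 30 = 569 left.
May 1897 has 31 days: 569 − 31 = 538 left.
April 1897 has 30 days: 538 − 30 = 508 left.
March 1897 has 31 days: 508 − 31 = 477 left.
February 1897 has 28 days (1897 is not a leap year): 477 − 28 = 449 left.
January 1897 has 31 days: 449 − 31 = 418 left.
December 1896 has 31 days: 418 − 31 = 387 left.
November 1896 has 30 days: 387 − 30 = 357 left.
October 1896 has 31 days: 357 − 31 = 326 left.
September 1896 has 30 days: 326 − 30 = 296 left.
August 1896 has 31 days: 296 − 31 = 265 left.
July 1896 has 31 days: 265 − 31 = 234 left.
June 1896 has 30 days: 234 − 30 = 204 left.
May 1896 has 31 days: 204 − 31 = 173 left.
April 1896 has 30 days: 173 − 30 = 143 left.
March 1896 has 31 days: 143 − 31 = 112 left.
February 1896 has 29 days (1896 is a leap year): 112 − 29 = 83 left.
January 1896 has 31 days: 83 − 31 = 52 left.
December 1895 has 31 days: 52 − 31 = 21 left.
November 1895 has 30 days; 30 − 21 = 9 → November 9, 1895.

November 9, 1895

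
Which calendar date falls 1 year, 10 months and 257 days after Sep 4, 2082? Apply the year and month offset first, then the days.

March 18, 2085

Adding 1 year, 10 months and 257 days from September 4, 2082: first the month/year part, then the days.
+1 year → 2083; month 9 + 10 = 19, which is month 7 of year 2084 → July 2084.
Day 4 is valid in July, giving July 4, 2084.
Now add 257 days from July 4, 2084.
July has 31 days, so 31 − 4 = 27 days remain after July 4, 2084; 257 − 27 = 230 left.
August 2084 has 31 days: 230 − 31 = 199 left.
September 2084 has 30 days: 199 − 30 = 169 left.
October 2084 has 31 days: 169 − 31 = 138 left.
November 2084 has 30 days: 138 − 30 = 108 left.
December 2084 has 31 days: 108 − 31 = 77 left.
January 2085 has 31 days: 77 − 31 = 46 left.
February 2085 has 28 days (2085 is not a leap year): 46 − 28 = 18 left.
18 days into March 2085 → March 18, 2085.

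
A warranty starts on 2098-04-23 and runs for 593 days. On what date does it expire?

December 7, 2099

Counting forward 593 days from April 23, 2098.
April has 30 days, so 30 − 23 = 7 days remain after April 23, 2098; 593 − 7 = 586 left.
May 2098 has 31 days: 586 − 31 = 555 left.
June 2098 has 30 days: 555 − 30 = 525 left.
July 2098 has 31 days: 525 − 31 = 494 left.
August 2098 has 31 days: 494 − 31 = 463 left.
September 2098 has 30 days: 463 − 30 = 433 left.
October 2098 has 31 days: 433 − 31 = 402 left.
November 2098 has 30 days: 402 − 30 = 372 left.
December 2098 has 31 days: 372 − 31 = 341 left.
January 2099 has 31 days: 341 − 31 = 310 left.
February 2099 has 28 days (2099 is not a leap year): 310 − 28 = 282 left.
March 2099 has 31 days: 282 − 31 = 251 left.
April 2099 has 30 days: 251 − 30 = 221 left.
May 2099 has 31 days: 221 − 31 = 190 left.
June 2099 has 30 days: 190 − 30 = 160 left.
July 2099 has 31 days: 160 − 31 = 129 left.
August 2099 has 31 days: 129 − 31 = 98 left.
September 2099 has 30 days: 98 − 30 = 68 left.
October 2099 has 31 days: 68 − 31 = 37 left.
November 2099 has 30 days: 37 − 30 = 7 left.
7 days into December 2099 → December 7, 2099.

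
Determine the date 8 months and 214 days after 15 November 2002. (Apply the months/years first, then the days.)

February 14, 2004

Adding 8 months and 214 days from November 15, 2002: first the month/year part, then the days.
month 11 + 8 = 19, which is month 7 of year 2003 → July 2003.
Day 15 is valid in July, giving July 15, 2003.
Now add 214 days from July 15, 2003.
July has 31 days, so 31 − 15 = 16 days remain after July 15, 2003; 214 − 16 = 198 left.
August 2003 has 31 days: 198 − 31 = 167 left.
September 2003 has 30 days: 167 − 30 = 137 left.
October 2003 has 31 days: 137 − 31 = 106 left.
November 2003 has 30 days: 106 − 30 = 76 left.
December 2003 has 31 days: 76 − 31 = 45 left.
January 2004 has 31 days: 45 − 31 = 14 left.
14 days into February 2004 → February 14, 2004.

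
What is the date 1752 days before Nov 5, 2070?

Subtracting 1752 days from November 5, 2070.
Going back 5 days from November 5, 2070 reaches the end of the previous month; 1752 − 5 = 1747 left.
October 2070 has 31 days: 1747 − 31 = 1716 left.
September 2070 has 30 days: 1716 − 30 = 1686 left.
August 2070 has 31 days: 1686 − 31 = 1655 left.
July 2070 has 31 days: 1655 − 31 = 1624 left.
June 2070 has 30 days: 1624 − 30 = 1594 left.
May 2070 has 31 days: 1594 − 31 = 1563 left.
April 2070 has 30 days: 1563 − 30 = 1533 left.
March 2070 has 31 days: 1533 − 31 = 1502 left.
February 2070 has 28 days (2070 is not a leap year): 1502 − 28 = 1474 left.
January 2070 has 31 days: 1474 − 31 = 1443 left.
December 2069 has 31 days: 1443 − 31 = 1412 left.
November 2069 has 30 days: 1412 − 30 = 1382 left.
October 2069 has 31 days: 1382 − 31 = 1351 left.
September 2069 has 30 days: 1351 − 30 = 1321 left.
August 2069 has 31 days: 1321 − 31 = 1290 left.
July 2069 has 31 days: 1290 − 31 = 1259 left.
June 2069 has 30 days: 1259 − 30 = 1229 left.
May 2069 has 31 days: 1229 − 31 = 1198 left.
April 2069 has 30 days: 1198 − 30 = 1168 left.
March 2069 has 31 days: 1168 − 31 = 1137 left.
February 2069 has 28 days (2069 is not a leap year): 1137 − 28 = 1109 left.
January 2069 has 31 days: 1109 − 31 = 1078 left.
December 2068 has 31 days: 1078 − 31 = 1047 left.
November 2068 has 30 days: 1047 − 30 = 1017 left.
October 2068 has 31 days: 1017 − 31 = 986 left.
September 2068 has 30 days: 986 − 30 = 956 left.
August 2068 has 31 days: 956 − 31 = 925 left.
July 2068 has 31 days: 925 − 31 = 894 left.
June 2068 has 30 days: 894 − 30 = 864 left.
May 2068 has 31 days: 864 − 31 = 833 left.
April 2068 has 30 days: 833 − 30 = 803 left.
March 2068 has 31 days: 803 − 31 = 772 left.
February 2068 has 29 days (2068 is a leap year): 772 − 29 = 743 left.
January 2068 has 31 days: 743 − 31 = 712 left.
December 2067 has 31 days: 712 − 31 = 681 left.
November 2067 has 30 days: 681 − 30 = 651 left.
October 2067 has 31 days: 651 − 31 = 620 left.
September 2067 has 30 days: 620 − 30 = 590 left.
August 2067 has 31 days: 590 − 31 = 559 left.
July 2067 has 31 days: 559 − 31 = 528 left.
June 2067 has 30 days: 528 − 30 = 498 left.
May 2067 has 31 days: 498 − 31 = 467 left.
April 2067 has 30 days: 467 − 30 = 437 left.
March 2067 has 31 days: 437 − 31 = 406 left.
February 2067 has 28 days (2067 is not a leap year): 406 − 28 = 378 left.
January 2067 has 31 days: 378 − 31 = 347 left.
December 2066 has 31 days: 347 − 31 = 316 left.
November 2066 has 30 days: 316 − 30 = 286 left.
October 2066 has 31 days: 286 − 31 = 255 left.
September 2066 has 30 days: 255 − 30 = 225 left.
August 2066 has 31 days: 225 − 31 = 194 left.
July 2066 has 31 days: 194 − 31 = 163 left.
June 2066 has 30 days: 163 − 30 = 133 left.
May 2066 has 31 days: 133 − 31 = 102 left.
April 2066 has 30 days: 102 − 30 = 72 left.
March 2066 has 31 days: 72 − 31 = 41 left.
February 2066 has 28 days (2066 is not a leap year): 41 − 28 = 13 left.
January 2066 has 31 days; 31 − 13 = 18 → January 18, 2066.

January 18, 2066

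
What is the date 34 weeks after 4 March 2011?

October 28, 2011

Adding 34 weeks = 238 days from March 4, 2011.
March has 31 days, so 31 − 4 = 27 days remain after March 4, 2011; 238 − 27 = 211 left.
April 2011 has 30 days: 211 − 30 = 181 left.
May 2011 has 31 days: 181 − 31 = 150 left.
June 2011 has 30 days: 150 − 30 = 120 left.
July 2011 has 31 days: 120 − 31 = 89 left.
August 2011 has 31 days: 89 − 31 = 58 left.
September 2011 has 30 days: 58 − 30 = 28 left.
28 days into October 2011 → October 28, 2011.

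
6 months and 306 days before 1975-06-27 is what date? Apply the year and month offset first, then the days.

Counting back 6 months and 306 days from June 27, 1975: first the month/year part, then the days.
month 6 − 6 = 0, which is month 12 of year 1974 → December 1974.
Day 27 is valid in December, giving December 27, 1974.
Now subtract 306 days from December 27, 1974.
Going back 27 days from December 27, 1974 reaches the end of the previous month; 306 − 27 = 279 left.
November 1974 has 30 days: 279 − 30 = 249 left.
October 1974 has 31 days: 249 − 31 = 218 left.
September 1974 has 30 days: 218 − 30 = 188 left.
August 1974 has 31 days: 188 − 31 = 157 left.
July 1974 has 31 days: 157 − 31 = 126 left.
June 1974 has 30 days: 126 − 30 = 96 left.
May 1974 has 31 days: 96 − 31 = 65 left.
April 1974 has 30 days: 65 − 30 = 35 left.
March 1974 has 31 days: 35 − 31 = 4 left.
February 1974 has 28 days; 28 − 4 = 24 → February 24, 1974.

February 24, 1974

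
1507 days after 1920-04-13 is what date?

May 29, 1924

Advancing 1507 days from April 13, 1920.
April has 30 days, so 30 − 13 = 17 days remain after April 13, 1920; 1507 − 17 = 1490 left.
May 1920 has 31 days: 1490 − 31 = 1459 left.
June 1920 has 30 days: 1459 − 30 = 1429 left.
July 1920 has 31 days: 1429 − 31 = 1398 left.
August 1920 has 31 days: 1398 − 31 = 1367 left.
September 1920 has 30 days: 1367 − 30 = 1337 left.
October 1920 has 31 days: 1337 − 31 = 1306 left.
November 1920 has 30 days: 1306 − 30 = 1276 left.
December 1920 has 31 days: 1276 − 31 = 1245 left.
January 1921 has 31 days: 1245 − 31 = 1214 left.
February 1921 has 28 days (1921 is not a leap year): 1214 − 28 = 1186 left.
March 1921 has 31 days: 1186 − 31 = 1155 left.
April 1921 has 30 days: 1155 − 30 = 1125 left.
May 1921 has 31 days: 1125 − 31 = 1094 left.
June 1921 has 30 days: 1094 − 30 = 1064 left.
July 1921 has 31 days: 1064 − 31 = 1033 left.
August 1921 has 31 days: 1033 − 31 = 1002 left.
September 1921 has 30 days: 1002 − 30 = 972 left.
October 1921 has 31 days: 972 − 31 = 941 left.
November 1921 has 30 days: 941 − 30 = 911 left.
December 1921 has 31 days: 911 − 31 = 880 left.
January 1922 has 31 days: 880 − 31 = 849 left.
February 1922 has 28 days (1922 is not a leap year): 849 − 28 = 821 left.
March 1922 has 31 days: 821 − 31 = 790 left.
April 1922 has 30 days: 790 − 30 = 760 left.
May 1922 has 31 days: 760 − 31 = 729 left.
June 1922 has 30 days: 729 − 30 = 699 left.
July 1922 has 31 days: 699 − 31 = 668 left.
August 1922 has 31 days: 668 − 31 = 637 left.
September 1922 has 30 days: 637 − 30 = 607 left.
October 1922 has 31 days: 607 − 31 = 576 left.
November 1922 has 30 days: 576 − 30 = 546 left.
December 1922 has 31 days: 546 − 31 = 515 left.
January 1923 has 31 days: 515 − 31 = 484 left.
February 1923 has 28 days (1923 is not a leap year): 484 − 28 = 456 left.
March 1923 has 31 days: 456 − 31 = 425 left.
April 1923 has 30 days: 425 − 30 = 395 left.
May 1923 has 31 days: 395 − 31 = 364 left.
June 1923 has 30 days: 364 − 30 = 334 left.
July 1923 has 31 days: 334 − 31 = 303 left.
August 1923 has 31 days: 303 − 31 = 272 left.
September 1923 has 30 days: 272 − 30 = 242 left.
October 1923 has 31 days: 242 − 31 = 211 left.
November 1923 has 30 days: 211 − 30 = 181 left.
December 1923 has 31 days: 181 − 31 = 150 left.
January 1924 has 31 days: 150 − 31 = 119 left.
February 1924 has 29 days (1924 is a leap year): 119 − 29 = 90 left.
March 1924 has 31 days: 90 − 31 = 59 left.
April 1924 has 30 days: 59 − 30 = 29 left.
29 days into May 1924 → May 29, 1924.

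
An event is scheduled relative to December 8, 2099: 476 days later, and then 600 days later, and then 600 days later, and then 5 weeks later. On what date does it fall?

August 15, 2104

Adding 476 days from December 8, 2099:
December has 31 days, so 31 − 8 = 23 days remain after December 8, 2099; 476 − 23 = 453 left.
January 2100 has 31 days: 453 − 31 = 422 left.
February 2100 has 28 days (2100 is not a leap year (divisible by 100 but not 400)): 422 − 28 = 394 left.
March 2100 has 31 days: 394 − 31 = 363 left.
April 2100 has 30 days: 363 − 30 = 333 left.
May 2100 has 31 days: 333 − 31 = 302 left.
June 2100 has 30 days: 302 − 30 = 272 left.
July 2100 has 31 days: 272 − 31 = 241 left.
August 2100 has 31 days: 241 − 31 = 210 left.
September 2100 has 30 days: 210 − 30 = 180 left.
October 2100 has 31 days: 180 − 31 = 149 left.
November 2100 has 30 days: 149 − 30 = 119 left.
December 2100 has 31 days: 119 − 31 = 88 left.
January 2101 has 31 days: 88 − 31 = 57 left.
February 2101 has 28 days (2101 is not a leap year): 57 − 28 = 29 left.
29 days into March 2101 → March 29, 2101.
Adding 600 days from March 29, 2101:
March has 31 days, so 31 − 29 = 2 days remain after March 29, 2101; 600 − 2 = 598 left.
April 2101 has 30 days: 598 − 30 = 568 left.
May 2101 has 31 days: 568 − 31 = 537 left.
June 2101 has 30 days: 537 − 30 = 507 left.
July 2101 has 31 days: 507 − 31 = 476 left.
August 2101 has 31 days: 476 − 31 = 445 left.
September 2101 has 30 days: 445 − 30 = 415 left.
October 2101 has 31 days: 415 − 31 = 384 left.
November 2101 has 30 days: 384 − 30 = 354 left.
December 2101 has 31 days: 354 − 31 = 323 left.
January 2102 has 31 days: 323 − 31 = 292 left.
February 2102 has 28 days (2102 is not a leap year): 292 − 28 = 264 left.
March 2102 has 31 days: 264 − 31 = 233 left.
April 2102 has 30 days: 233 − 30 = 203 left.
May 2102 has 31 days: 203 − 31 = 172 left.
June 2102 has 30 days: 172 − 30 = 142 left.
July 2102 has 31 days: 142 − 31 = 111 left.
August 2102 has 31 days: 111 − 31 = 80 left.
September 2102 has 30 days: 80 − 30 = 50 left.
October 2102 has 31 days: 50 − 31 = 19 left.
19 days into November 2102 → November 19, 2102.
Adding 600 days from November 19, 2102:
November has 30 days, so 30 − 19 = 11 days remain after November 19, 2102; 600 − 11 = 589 left.
December 2102 has 31 days: 589 − 31 = 558 left.
January 2103 has 31 days: 558 − 31 = 527 left.
February 2103 has 28 days (2103 is not a leap year): 527 − 28 = 499 left.
March 2103 has 31 days: 499 − 31 = 468 left.
April 2103 has 30 days: 468 − 30 = 438 left.
May 2103 has 31 days: 438 − 31 = 407 left.
June 2103 has 30 days: 407 − 30 = 377 left.
July 2103 has 31 days: 377 − 31 = 346 left.
August 2103 has 31 days: 346 − 31 = 315 left.
September 2103 has 30 days: 315 − 30 = 285 left.
October 2103 has 31 days: 285 − 31 = 254 left.
November 2103 has 30 days: 254 − 30 = 224 left.
December 2103 has 31 days: 224 − 31 = 193 left.
January 2104 has 31 days: 193 − 31 = 162 left.
February 2104 has 29 days (2104 is a leap year): 162 − 29 = 133 left.
March 2104 has 31 days: 133 − 31 = 102 left.
April 2104 has 30 days: 102 − 30 = 72 left.
May 2104 has 31 days: 72 − 31 = 41 left.
June 2104 has 30 days: 41 − 30 = 11 left.
11 days into July 2104 → July 11, 2104.
Adding 5 weeks (= 35 days) from July 11, 2104:
July has 31 days, so 31 − 11 = 20 days remain after July 11, 2104; 35 − 20 = 15 left.
15 days into August 2104 → August 15, 2104.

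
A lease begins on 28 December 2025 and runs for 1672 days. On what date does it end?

Adding 1672 days from December 28, 2025.
December has 31 days, so 31 − 28 = 3 days remain after December 28, 2025; 1672 − 3 = 1669 left.
January 2026 has 31 days: 1669 − 31 = 1638 left.
February 2026 has 28 days (2026 is not a leap year): 1638 − 28 = 1610 left.
March 2026 has 31 days: 1610 − 31 = 1579 left.
April 2026 has 30 days: 1579 − 30 = 1549 left.
May 2026 has 31 days: 1549 − 31 = 1518 left.
June 2026 has 30 days: 1518 − 30 = 1488 left.
July 2026 has 31 days: 1488 − 31 = 1457 left.
August 2026 has 31 days: 1457 − 31 = 1426 left.
September 2026 has 30 days: 1426 − 30 = 1396 left.
October 2026 has 31 days: 1396 − 31 = 1365 left.
November 2026 has 30 days: 1365 − 30 = 1335 left.
December 2026 has 31 days: 1335 − 31 = 1304 left.
January 2027 has 31 days: 1304 − 31 = 1273 left.
February 2027 has 28 days (2027 is not a leap year): 1273 − 28 = 1245 left.
March 2027 has 31 days: 1245 − 31 = 1214 left.
April 2027 has 30 days: 1214 − 30 = 1184 left.
May 2027 has 31 days: 1184 − 31 = 1153 left.
June 2027 has 30 days: 1153 − 30 = 1123 left.
July 2027 has 31 days: 1123 − 31 = 1092 left.
August 2027 has 31 days: 1092 − 31 = 1061 left.
September 2027 has 30 days: 1061 − 30 = 1031 left.
October 2027 has 31 days: 1031 − 31 = 1000 left.
November 2027 has 30 days: 1000 − 30 = 970 left.
December 2027 has 31 days: 970 − 31 = 939 left.
January 2028 has 31 days: 939 − 31 = 908 left.
February 2028 has 29 days (2028 is a leap year): 908 − 29 = 879 left.
March 2028 has 31 days: 879 − 31 = 848 left.
April 2028 has 30 days: 848 − 30 = 818 left.
May 2028 has 31 days: 818 − 31 = 787 left.
June 2028 has 30 days: 787 − 30 = 757 left.
July 2028 has 31 days: 757 − 31 = 726 left.
August 2028 has 31 days: 726 − 31 = 695 left.
September 2028 has 30 days: 695 − 30 = 665 left.
October 2028 has 31 days: 665 − 31 = 634 left.
November 2028 has 30 days: 634 − 30 = 604 left.
December 2028 has 31 days: 604 − 31 = 573 left.
January 2029 has 31 days: 573 − 31 = 542 left.
February 2029 has 28 days (2029 is not a leap year): 542 − 28 = 514 left.
March 2029 has 31 days: 514 − 31 = 483 left.
April 2029 has 30 days: 483 − 30 = 453 left.
May 2029 has 31 days: 453 − 31 = 422 left.
June 2029 has 30 days: 422 − 30 = 392 left.
July 2029 has 31 days: 392 − 31 = 361 left.
August 2029 has 31 days: 361 − 31 = 330 left.
September 2029 has 30 days: 330 − 30 = 300 left.
October 2029 has 31 days: 300 − 31 = 269 left.
November 2029 has 30 days: 269 − 30 = 239 left.
December 2029 has 31 days: 239 − 31 = 208 left.
January 2030 has 31 days: 208 − 31 = 177 left.
February 2030 has 28 days (2030 is not a leap year): 177 − 28 = 149 left.
March 2030 has 31 days: 149 − 31 = 118 left.
April 2030 has 30 days: 118 − 30 = 88 left.
May 2030 has 31 days: 88 − 31 = 57 left.
June 2030 has 30 days: 57 − 30 = 27 left.
27 days into July 2030 → July 27, 2030.

July 27, 2030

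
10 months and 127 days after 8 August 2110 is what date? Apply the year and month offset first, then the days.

Adding 10 months and 127 days from August 8, 2110: first the month/year part, then the days.
month 8 + 10 = 18, which is month 6 of year 2111 → June 2111.
Day 8 is valid in June, giving June 8, 2111.
Now add 127 days from June 8, 2111.
June has 30 days, so 30 − 8 = 22 days remain after June 8, 2111; 127 − 22 = 105 left.
July 2111 has 31 days: 105 − 31 = 74 left.
August 2111 has 31 days: 74 − 31 = 43 left.
September 2111 has 30 days: 43 − 30 = 13 left.
13 days into October 2111 → October 13, 2111.

October 13, 2111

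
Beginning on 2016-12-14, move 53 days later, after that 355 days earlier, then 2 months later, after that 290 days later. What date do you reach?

January 31, 2017

Counting forward 53 days from December 14, 2016:
December has 31 days, so 31 − 14 = 17 days remain after December 14, 2016; 53 − 17 = 36 left.
January 2017 has 31 days: 36 − 31 = 5 left.
5 days into February 2017 → February 5, 2017.
Going back 355 days from February 5, 2017:
Going back 5 days from February 5, 2017 reaches the end of the previous month; 355 − 5 = 350 left.
January 2017 has 31 days: 350 − 31 = 319 left.
December 2016 has 31 days: 319 − 31 = 288 left.
November 2016 has 30 days: 288 − 30 = 258 left.
October 2016 has 31 days: 258 − 31 = 227 left.
September 2016 has 30 days: 227 − 30 = 197 left.
August 2016 has 31 days: 197 − 31 = 166 left.
July 2016 has 31 days: 166 − 31 = 135 left.
June 2016 has 30 days: 135 − 30 = 105 left.
May 2016 has 31 days: 105 − 31 = 74 left.
April 2016 has 30 days: 74 − 30 = 44 left.
March 2016 has 31 days: 44 − 31 = 13 left.
February 2016 has 29 days; 29 − 13 = 16 → February 16, 2016.
Counting forward 2 months from February 16, 2016:
month 2 + 2 = 4 → April 2016.
Day 16 is valid in April, giving April 16, 2016.
Advancing 290 days from April 16, 2016:
April has 30 days, so 30 − 16 = 14 days remain after April 16, 2016; 290 − 14 = 276 left.
May 2016 has 31 days: 276 − 31 = 245 left.
June 2016 has 30 days: 245 − 30 = 215 left.
July 2016 has 31 days: 215 − 31 = 184 left.
August 2016 has 31 days: 184 − 31 = 153 left.
September 2016 has 30 days: 153 − 30 = 123 left.
October 2016 has 31 days: 123 − 31 = 92 left.
November 2016 has 30 days: 92 − 30 = 62 left.
December 2016 has 31 days: 62 − 31 = 31 left.
31 days into January 2017 → January 31, 2017.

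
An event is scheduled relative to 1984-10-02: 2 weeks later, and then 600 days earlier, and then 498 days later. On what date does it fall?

Advancing 2 weeks (= 14 days) from October 2, 1984:
October has 31 days; 2 + 14 = 16, still in October.
Subtracting 600 days from October 16, 1984:
Going back 16 days from October 16, 1984 reaches the end of the previous month; 600 − 16 = 584 left.
September 1984 has 30 days: 584 − 30 = 554 left.
August 1984 has 31 days: 554 − 31 = 523 left.
July 1984 has 31 days: 523 − 31 = 492 left.
June 1984 has 30 days: 492 − 30 = 462 left.
May 1984 has 31 days: 462 − 31 = 431 left.
April 1984 has 30 days: 431 − 30 = 401 left.
March 1984 has 31 days: 401 − 31 = 370 left.
February 1984 has 29 days (1984 is a leap year): 370 − 29 = 341 left.
January 1984 has 31 days: 341 − 31 = 310 left.
December 1983 has 31 days: 310 − 31 = 279 left.
November 1983 has 30 days: 279 − 30 = 249 left.
October 1983 has 31 days: 249 − 31 = 218 left.
September 1983 has 30 days: 218 − 30 = 188 left.
August 1983 has 31 days: 188 − 31 = 157 left.
July 1983 has 31 days: 157 − 31 = 126 left.
June 1983 has 30 days: 126 − 30 = 96 left.
May 1983 has 31 days: 96 − 31 = 65 left.
April 1983 has 30 days: 65 − 30 = 35 left.
March 1983 has 31 days: 35 − 31 = 4 left.
February 1983 has 28 days; 28 − 4 = 24 → February 24, 1983.
Adding 498 days from February 24, 1983:
February has 28 days, so 28 − 24 = 4 days remain after February 24, 1983; 498 − 4 = 494 left.
March 1983 has 31 days: 494 − 31 = 463 left.
April 1983 has 30 days: 463 − 30 = 433 left.
May 1983 has 31 days: 433 − 31 = 402 left.
June 1983 has 30 days: 402 − 30 = 372 left.
July 1983 has 31 days: 372 − 31 = 341 left.
August 1983 has 31 days: 341 − 31 = 310 left.
September 1983 has 30 days: 310 − 30 = 280 left.
October 1983 has 31 days: 280 − 31 = 249 left.
November 1983 has 30 days: 249 − 30 = 219 left.
December 1983 has 31 days: 219 − 31 = 188 left.
January 1984 has 31 days: 188 − 31 = 157 left.
February 1984 has 29 days (1984 is a leap year): 157 − 29 = 128 left.
March 1984 has 31 days: 128 − 31 = 97 left.
April 1984 has 30 days: 97 − 30 = 67 left.
May 1984 has 31 days: 67 − 31 = 36 left.
June 1984 has 30 days: 36 − 30 = 6 left.
6 days into July 1984 → July 6, 1984.

July 6, 1984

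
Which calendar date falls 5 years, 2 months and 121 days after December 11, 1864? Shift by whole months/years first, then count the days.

June 12, 1870

Advancing 5 years, 2 months and 121 days from December 11, 1864: first the month/year part, then the days.
+5 years → 1869; month 12 + 2 = 14, which is month 2 of year 1870 → February 1870.
Day 11 is valid in February, giving February 11, 1870.
Now add 121 days from February 11, 1870.
February has 28 days, so 28 − 11 = 17 days remain after February 11, 1870; 121 − 17 = 104 left.
March 1870 has 31 days: 104 − 31 = 73 left.
April 1870 has 30 days: 73 − 30 = 43 left.
May 1870 has 31 days: 43 − 31 = 12 left.
12 days into June 1870 → June 12, 1870.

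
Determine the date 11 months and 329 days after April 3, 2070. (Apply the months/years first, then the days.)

January 26, 2072

Adding 11 months and 329 days from April 3, 2070: first the month/year part, then the days.
month 4 + 11 = 15, which is month 3 of year 2071 → March 2071.
Day 3 is valid in March, giving March 3, 2071.
Now add 329 days from March 3, 2071.
March has 31 days, so 31 − 3 = 28 days remain after March 3, 2071; 329 − 28 = 301 left.
April 2071 has 30 days: 301 − 30 = 271 left.
May 2071 has 31 days: 271 − 31 = 240 left.
June 2071 has 30 days: 240 − 30 = 210 left.
July 2071 has 31 days: 210 − 31 = 179 left.
August 2071 has 31 days: 179 − 31 = 148 left.
September 2071 has 30 days: 148 − 30 = 118 left.
October 2071 has 31 days: 118 − 31 = 87 left.
November 2071 has 30 days: 87 − 30 = 57 left.
December 2071 has 31 days: 57 − 31 = 26 left.
26 days into January 2072 → January 26, 2072.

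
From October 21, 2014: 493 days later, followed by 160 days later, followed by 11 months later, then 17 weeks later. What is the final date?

Adding 493 days from October 21, 2014:
October has 31 days, so 31 − 21 = 10 days remain after October 21, 2014; 493 − 10 = 483 left.
November 2014 has 30 days: 483 − 30 = 453 left.
December 2014 has 31 days: 453 − 31 = 422 left.
January 2015 has 31 days: 422 − 31 = 391 left.
February 2015 has 28 days (2015 is not a leap year): 391 − 28 = 363 left.
March 2015 has 31 days: 363 − 31 = 332 left.
April 2015 has 30 days: 332 − 30 = 302 left.
May 2015 has 31 days: 302 − 31 = 271 left.
June 2015 has 30 days: 271 − 30 = 241 left.
July 2015 has 31 days: 241 − 31 = 210 left.
August 2015 has 31 days: 210 − 31 = 179 left.
September 2015 has 30 days: 179 − 30 = 149 left.
October 2015 has 31 days: 149 − 31 = 118 left.
November 2015 has 30 days: 118 − 30 = 88 left.
December 2015 has 31 days: 88 − 31 = 57 left.
January 2016 has 31 days: 57 − 31 = 26 left.
26 days into February 2016 → February 26, 2016.
Advancing 160 days from February 26, 2016:
February has 29 days, so 29 − 26 = 3 days remain after February 26, 2016; 160 − 3 = 157 left.
March 2016 has 31 days: 157 − 31 = 126 left.
April 2016 has 30 days: 126 − 30 = 96 left.
May 2016 has 31 days: 96 − 31 = 65 left.
June 2016 has 30 days: 65 − 30 = 35 left.
July 2016 has 31 days: 35 − 31 = 4 left.
4 days into August 2016 → August 4, 2016.
Counting forward 11 months from August 4, 2016:
month 8 + 11 = 19, which is month 7 of year 2017 → July 2017.
Day 4 is valid in July, giving July 4, 2017.
Advancing 17 weeks (= 119 days) from July 4, 2017:
July has 31 days, so 31 − 4 = 27 days remain after July 4, 2017; 119 − 27 = 92 left.
August 2017 has 31 days: 92 − 31 = 61 left.
September 2017 has 30 days: 61 − 30 = 31 left.
31 days into October 2017 → October 31, 2017.

October 31, 2017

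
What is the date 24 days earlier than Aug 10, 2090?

July 17, 2090

Going back 24 days from August 10, 2090.
Going back 10 days from August 10, 2090 reaches the end of the previous month; 24 − 10 = 14 left.
July 2090 has 31 days; 31 − 14 = 17 → July 17, 2090.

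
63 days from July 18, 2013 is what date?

Counting forward 63 days from July 18, 2013.
July has 31 days, so 31 − 18 = 13 days remain after July 18, 2013; 63 − 13 = 50 left.
August 2013 has 31 days: 50 − 31 = 19 left.
19 days into September 2013 → September 19, 2013.

September 19, 2013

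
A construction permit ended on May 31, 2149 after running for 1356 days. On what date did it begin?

Going back 1356 days from May 31, 2149.
Going back 31 days from May 31, 2149 reaches the end of the previous month; 1356 − 31 = 1325 left.
April 2149 has 30 days: 1325 − 30 = 1295 left.
March 2149 has 31 days: 1295 − 31 = 1264 left.
February 2149 has 28 days (2149 is not a leap year): 1264 − 28 = 1236 left.
January 2149 has 31 days: 1236 − 31 = 1205 left.
December 2148 has 31 days: 1205 − 31 = 1174 left.
November 2148 has 30 days: 1174 − 30 = 1144 left.
October 2148 has 31 days: 1144 − 31 = 1113 left.
September 2148 has 30 days: 1113 − 30 = 1083 left.
August 2148 has 31 days: 1083 − 31 = 1052 left.
July 2148 has 31 days: 1052 − 31 = 1021 left.
June 2148 has 30 days: 1021 − 30 = 991 left.
May 2148 has 31 days: 991 − 31 = 960 left.
April 2148 has 30 days: 960 − 30 = 930 left.
March 2148 has 31 days: 930 − 31 = 899 left.
February 2148 has 29 days (2148 is a leap year): 899 − 29 = 870 left.
January 2148 has 31 days: 870 − 31 = 839 left.
December 2147 has 31 days: 839 − 31 = 808 left.
November 2147 has 30 days: 808 − 30 = 778 left.
October 2147 has 31 days: 778 − 31 = 747 left.
September 2147 has 30 days: 747 − 30 = 717 left.
August 2147 has 31 days: 717 − 31 = 686 left.
July 2147 has 31 days: 686 − 31 = 655 left.
June 2147 has 30 days: 655 − 30 = 625 left.
May 2147 has 31 days: 625 − 31 = 594 left.
April 2147 has 30 days: 594 − 30 = 564 left.
March 2147 has 31 days: 564 − 31 = 533 left.
February 2147 has 28 days (2147 is not a leap year): 533 − 28 = 505 left.
January 2147 has 31 days: 505 − 31 = 474 left.
December 2146 has 31 days: 474 − 31 = 443 left.
November 2146 has 30 days: 443 − 30 = 413 left.
October 2146 has 31 days: 413 − 31 = 382 left.
September 2146 has 30 days: 382 − 30 = 352 left.
August 2146 has 31 days: 352 − 31 = 321 left.
July 2146 has 31 days: 321 − 31 = 290 left.
June 2146 has 30 days: 290 − 30 = 260 left.
May 2146 has 31 days: 260 − 31 = 229 left.
April 2146 has 30 days: 229 − 30 = 199 left.
March 2146 has 31 days: 199 − 31 = 168 left.
February 2146 has 28 days (2146 is not a leap year): 168 − 28 = 140 left.
January 2146 has 31 days: 140 − 31 = 109 left.
December 2145 has 31 days: 109 − 31 = 78 left.
November 2145 has 30 days: 78 − 30 = 48 left.
October 2145 has 31 days: 48 − 31 = 17 left.
September 2145 has 30 days; 30 − 17 = 13 → September 13, 2145.

September 13, 2145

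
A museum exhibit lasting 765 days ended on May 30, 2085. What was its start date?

Counting back 765 days from May 30, 2085.
Going back 30 days from May 30, 2085 reaches the end of the previous month; 765 − 30 = 735 left.
April 2085 has 30 days: 735 − 30 = 705 left.
March 2085 has 31 days: 705 − 31 = 674 left.
February 2085 has 28 days (2085 is not a leap year): 674 − 28 = 646 left.
January 2085 has 31 days: 646 − 31 = 615 left.
December 2084 has 31 days: 615 − 31 = 584 left.
November 2084 has 30 days: 584 − 30 = 554 left.
October 2084 has 31 days: 554 − 31 = 523 left.
September 2084 has 30 days: 523 − 30 = 493 left.
August 2084 has 31 days: 493 − 31 = 462 left.
July 2084 has 31 days: 462 − 31 = 431 left.
June 2084 has 30 days: 431 − 30 = 401 left.
May 2084 has 31 days: 401 − 31 = 370 left.
April 2084 has 30 days: 370 − 30 = 340 left.
March 2084 has 31 days: 340 − 31 = 309 left.
February 2084 has 29 days (2084 is a leap year): 309 − 29 = 280 left.
January 2084 has 31 days: 280 − 31 = 249 left.
December 2083 has 31 days: 249 − 31 = 218 left.
November 2083 has 30 days: 218 − 30 = 188 left.
October 2083 has 31 days: 188 − 31 = 157 left.
September 2083 has 30 days: 157 − 30 = 127 left.
August 2083 has 31 days: 127 − 31 = 96 left.
July 2083 has 31 days: 96 − 31 = 65 left.
June 2083 has 30 days: 65 − 30 = 35 left.
May 2083 has 31 days: 35 − 31 = 4 left.
April 2083 has 30 days; 30 − 4 = 26 → April 26, 2083.

April 26, 2083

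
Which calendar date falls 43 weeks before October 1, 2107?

December 4, 2106

Subtracting 43 weeks = 301 days from October 1, 2107.
Going back 1 day from October 1, 2107 reaches the end of the previous month; 301 − 1 = 300 left.
September 2107 has 30 days: 300 − 30 = 270 left.
August 2107 has 31 days: 270 − 31 = 239 left.
July 2107 has 31 days: 239 − 31 = 208 left.
June 2107 has 30 days: 208 − 30 = 178 left.
May 2107 has 31 days: 178 − 31 = 147 left.
April 2107 has 30 days: 147 − 30 = 117 left.
March 2107 has 31 days: 117 − 31 = 86 left.
February 2107 has 28 days (2107 is not a leap year): 86 − 28 = 58 left.
January 2107 has 31 days: 58 − 31 = 27 left.
December 2106 has 31 days; 31 − 27 = 4 → December 4, 2106.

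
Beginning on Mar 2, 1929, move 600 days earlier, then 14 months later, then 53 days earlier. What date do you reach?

July 20, 1928

Counting back 600 days from March 2, 1929:
Going back 2 days from March 2, 1929 reaches the end of the previous month; 600 − 2 = 598 left.
February 1929 has 28 days (1929 is not a leap year): 598 − 28 = 570 left.
January 1929 has 31 days: 570 − 31 = 539 left.
December 1928 has 31 days: 539 − 31 = 508 left.
November 1928 has 30 days: 508 − 30 = 478 left.
October 1928 has 31 days: 478 − 31 = 447 left.
September 1928 has 30 days: 447 − 30 = 417 left.
August 1928 has 31 days: 417 − 31 = 386 left.
July 1928 has 31 days: 386 − 31 = 355 left.
June 1928 has 30 days: 355 − 30 = 325 left.
May 1928 has 31 days: 325 − 31 = 294 left.
April 1928 has 30 days: 294 − 30 = 264 left.
March 1928 has 31 days: 264 − 31 = 233 left.
February 1928 has 29 days (1928 is a leap year): 233 − 29 = 204 left.
January 1928 has 31 days: 204 − 31 = 173 left.
December 1927 has 31 days: 173 − 31 = 142 left.
November 1927 has 30 days: 142 − 30 = 112 left.
October 1927 has 31 days: 112 − 31 = 81 left.
September 1927 has 30 days: 81 − 30 = 51 left.
August 1927 has 31 days: 51 − 31 = 20 left.
July 1927 has 31 days; 31 − 20 = 11 → July 11, 1927.
Advancing 14 months from July 11, 1927:
month 7 + 14 = 21, which is month 9 of year 1928 → September 1928.
Day 11 is valid in September, giving September 11, 1928.
Going back 53 days from September 11, 1928:
Going back 11 days from September 11, 1928 reaches the end of the previous month; 53 − 11 = 42 left.
August 1928 has 31 days: 42 − 31 = 11 left.
July 1928 has 31 days; 31 − 11 = 20 → July 20, 1928.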